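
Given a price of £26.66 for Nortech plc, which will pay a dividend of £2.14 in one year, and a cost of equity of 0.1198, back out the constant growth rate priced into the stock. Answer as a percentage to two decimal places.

From P₀ = D₁/(r − g), the implied growth is g = r − D₁/P₀.
g = 0.1198 − 2.14/26.66 = 0.1198 − 0.08027 = 0.03953

3.95%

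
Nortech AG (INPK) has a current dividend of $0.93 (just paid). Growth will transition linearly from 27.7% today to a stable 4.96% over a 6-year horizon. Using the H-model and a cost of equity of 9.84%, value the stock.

H-model: P₀ = D₀[(1+g_L) + H(g_S−g_L)]/(r−g_L), with H = 6/2 = 3.
P₀ = 0.93 × [(1+0.0496) + 3×(0.277−0.0496)] / (0.0984−0.0496)
   = 0.93 × 1.7318 / 0.0488 = 33.0036

$33.00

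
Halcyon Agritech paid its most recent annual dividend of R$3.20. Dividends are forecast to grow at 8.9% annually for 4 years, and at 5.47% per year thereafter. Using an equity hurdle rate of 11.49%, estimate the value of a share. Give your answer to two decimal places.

Two-stage DDM. Project D₁…D_4 at 0.089, terminal growth 0.0547, discount at r = 0.1149.
D_1 = 3.4848
D_2 = 3.7949
D_3 = 4.1327
D_4 = 4.5005
Terminal value at t=4: TV = D_5/(r−g) = 4.7467/(0.1149−0.0547) = 78.8486
P₀ = 3.4848/(1+0.1149)^1 + 3.7949/(1+0.1149)^2 + 4.1327/(1+0.1149)^3 + 4.5005/(1+0.1149)^4 + 78.8486/(1+0.1149)^4 = 63.1066

R$63.11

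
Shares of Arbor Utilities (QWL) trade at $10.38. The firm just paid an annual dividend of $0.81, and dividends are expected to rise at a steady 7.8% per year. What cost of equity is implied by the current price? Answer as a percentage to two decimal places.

16.21%

Rearranging the constant-growth DDM: r = D₁/P₀ + g.
D₁ = 0.81 × (1 + 0.078) = 0.8732.
r = 0.8732 / 10.38 + 0.078 = 0.08412 + 0.078 = 0.16212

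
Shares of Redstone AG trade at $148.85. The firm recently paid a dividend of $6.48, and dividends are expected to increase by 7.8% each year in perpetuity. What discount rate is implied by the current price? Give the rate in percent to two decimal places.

12.49%

Rearranging the constant-growth DDM: r = D₁/P₀ + g.
D₁ = 6.48 × (1 + 0.078) = 6.9854.
r = 6.9854 / 148.85 + 0.078 = 0.04693 + 0.078 = 0.12493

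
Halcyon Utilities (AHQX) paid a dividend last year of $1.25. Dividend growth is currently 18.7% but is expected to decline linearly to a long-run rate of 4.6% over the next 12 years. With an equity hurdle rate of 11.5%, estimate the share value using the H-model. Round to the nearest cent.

H-model: P₀ = D₀[(1+g_L) + H(g_S−g_L)]/(r−g_L), with H = 12/2 = 6.
P₀ = 1.25 × [(1+0.046) + 6×(0.187−0.046)] / (0.115−0.046)
   = 1.25 × 1.8920 / 0.069 = 34.2754

$34.28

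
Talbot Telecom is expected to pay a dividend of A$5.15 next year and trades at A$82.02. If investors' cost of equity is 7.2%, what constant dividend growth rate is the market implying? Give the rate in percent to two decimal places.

0.92%

From P₀ = D₁/(r − g), the implied growth is g = r − D₁/P₀.
g = 0.072 − 5.15/82.02 = 0.072 − 0.06279 = 0.00921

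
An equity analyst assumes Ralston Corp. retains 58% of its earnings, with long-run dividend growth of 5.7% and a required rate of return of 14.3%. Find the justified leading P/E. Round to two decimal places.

4.88

Payout ratio b = 1 − 0.58 = 0.42.
Justified leading P/E = b/(r−g) = 0.42/(0.143−0.057) = 4.8837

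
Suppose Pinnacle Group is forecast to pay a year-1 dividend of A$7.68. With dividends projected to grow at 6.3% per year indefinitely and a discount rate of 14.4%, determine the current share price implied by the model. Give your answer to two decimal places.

Gordon growth model: P₀ = D₁/(r − g), with D₁ = 7.68 given directly.
P₀ = 7.6800 / (0.144 − 0.063) = 7.6800 / 0.081 = 94.8148

A$94.81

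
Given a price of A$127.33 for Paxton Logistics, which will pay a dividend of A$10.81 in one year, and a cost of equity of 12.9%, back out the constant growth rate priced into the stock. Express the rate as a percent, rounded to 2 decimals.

From P₀ = D₁/(r − g), the implied growth is g = r − D₁/P₀.
g = 0.129 − 10.81/127.33 = 0.129 − 0.08490 = 0.04410

4.41%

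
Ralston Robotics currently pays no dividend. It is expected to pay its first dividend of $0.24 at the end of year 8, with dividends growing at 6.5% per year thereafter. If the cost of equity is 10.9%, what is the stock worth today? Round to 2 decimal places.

$2.64

Deferred-dividend DDM. At t=7 the remaining stream is a growing perpetuity with first payment D_8 = 0.24.
V_7 = D_8/(r−g) = 0.24/(0.109−0.065) = 5.4545
P₀ = V_7/(1+r)^7 = 5.4545/(1+0.109)^7 = 2.6439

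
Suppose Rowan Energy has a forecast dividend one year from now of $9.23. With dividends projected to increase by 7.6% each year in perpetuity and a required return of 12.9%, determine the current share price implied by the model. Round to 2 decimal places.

Gordon growth model: P₀ = D₁/(r − g), with D₁ = 9.23 given directly.
P₀ = 9.2300 / (0.129 − 0.076) = 9.2300 / 0.053 = 174.1509

$174.15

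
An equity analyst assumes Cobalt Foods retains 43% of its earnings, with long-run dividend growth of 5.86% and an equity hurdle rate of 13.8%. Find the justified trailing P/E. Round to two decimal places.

Payout ratio b = 1 − 0.43 = 0.57.
Justified trailing P/E = b(1+g)/(r−g) = 0.57×(1+0.0586)/(0.138−0.0586) = 7.5995

7.60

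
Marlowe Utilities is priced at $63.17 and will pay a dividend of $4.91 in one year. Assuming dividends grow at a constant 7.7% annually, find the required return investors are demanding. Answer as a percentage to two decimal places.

15.47%

Rearranging the constant-growth DDM: r = D₁/P₀ + g.
r = 4.9100 / 63.17 + 0.077 = 0.07773 + 0.077 = 0.15473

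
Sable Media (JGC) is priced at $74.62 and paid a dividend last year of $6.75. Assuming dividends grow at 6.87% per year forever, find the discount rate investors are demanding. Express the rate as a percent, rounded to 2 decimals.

Rearranging the constant-growth DDM: r = D₁/P₀ + g.
D₁ = 6.75 × (1 + 0.0687) = 7.2137.
r = 7.2137 / 74.62 + 0.0687 = 0.09667 + 0.0687 = 0.16537

16.54%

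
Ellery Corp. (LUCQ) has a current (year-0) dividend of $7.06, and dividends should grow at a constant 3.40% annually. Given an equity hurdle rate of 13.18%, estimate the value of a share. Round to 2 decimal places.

$74.64

Gordon growth model: P₀ = D₁/(r − g). D₁ = 7.06 × (1 + 0.034) = 7.3000.
P₀ = 7.3000 / (0.1318 − 0.034) = 7.3000 / 0.0978 = 74.6425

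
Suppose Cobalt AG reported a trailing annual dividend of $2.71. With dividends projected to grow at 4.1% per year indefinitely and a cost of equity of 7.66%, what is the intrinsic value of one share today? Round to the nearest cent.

$79.24

Gordon growth model: P₀ = D₁/(r − g). D₁ = 2.71 × (1 + 0.041) = 2.8211.
P₀ = 2.8211 / (0.0766 − 0.041) = 2.8211 / 0.0356 = 79.2447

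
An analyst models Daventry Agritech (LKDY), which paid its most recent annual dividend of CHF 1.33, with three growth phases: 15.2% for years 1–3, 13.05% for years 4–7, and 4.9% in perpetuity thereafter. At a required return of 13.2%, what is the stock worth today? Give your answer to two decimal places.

Three-stage DDM. Project D₁…D_7; terminal Gordon value at t=7 with g = 0.049; discount at r = 0.132.
D_1 = 1.5322
D_2 = 1.7650
D_3 = 2.0333
D_4 = 2.2987
D_5 = 2.5987
D_6 = 2.9378
D_7 = 3.3212
TV_7 = 3.4839/(0.132−0.049) = 41.9748
P₀ = Σ Dₜ/(1+r)ᵗ + TV_7/(1+r)^7 = 27.3434

CHF 27.34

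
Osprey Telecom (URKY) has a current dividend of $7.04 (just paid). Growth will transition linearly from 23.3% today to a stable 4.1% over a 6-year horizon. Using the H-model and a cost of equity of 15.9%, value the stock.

$96.47

H-model: P₀ = D₀[(1+g_L) + H(g_S−g_L)]/(r−g_L), with H = 6/2 = 3.
P₀ = 7.04 × [(1+0.041) + 3×(0.233−0.041)] / (0.159−0.041)
   = 7.04 × 1.6170 / 0.118 = 96.4719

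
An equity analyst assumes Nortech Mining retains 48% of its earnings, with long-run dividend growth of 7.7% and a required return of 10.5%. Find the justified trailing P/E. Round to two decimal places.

20.00

Payout ratio b = 1 − 0.48 = 0.52.
Justified trailing P/E = b(1+g)/(r−g) = 0.52×(1+0.077)/(0.105−0.077) = 20.0014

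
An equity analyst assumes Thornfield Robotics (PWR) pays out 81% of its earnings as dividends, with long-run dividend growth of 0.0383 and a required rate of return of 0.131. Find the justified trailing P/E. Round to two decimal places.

Justified trailing P/E = b(1+g)/(r−g) = 0.81×(1+0.0383)/(0.131−0.0383) = 9.0725

9.07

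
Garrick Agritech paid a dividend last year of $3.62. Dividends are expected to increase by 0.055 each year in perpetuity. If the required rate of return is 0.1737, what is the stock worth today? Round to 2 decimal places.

Gordon growth model: P₀ = D₁/(r − g). D₁ = 3.62 × (1 + 0.055) = 3.8191.
P₀ = 3.8191 / (0.1737 − 0.055) = 3.8191 / 0.1187 = 32.1744

$32.17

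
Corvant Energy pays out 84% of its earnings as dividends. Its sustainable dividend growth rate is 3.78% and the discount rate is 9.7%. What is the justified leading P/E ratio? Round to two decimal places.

14.19

Justified leading P/E = b/(r−g) = 0.84/(0.097−0.0378) = 14.1892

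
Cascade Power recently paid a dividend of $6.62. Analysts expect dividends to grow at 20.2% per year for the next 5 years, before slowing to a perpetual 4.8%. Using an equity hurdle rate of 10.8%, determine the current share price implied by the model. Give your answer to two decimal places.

Two-stage DDM. Project D₁…D_5 at 0.202, terminal growth 0.048, discount at r = 0.108.
D_1 = 7.9572
D_2 = 9.5646
D_3 = 11.4967
D_4 = 13.8190
D_5 = 16.6104
Terminal value at t=5: TV = D_6/(r−g) = 17.4077/(0.108−0.048) = 290.1285
P₀ = 7.9572/(1+0.108)^1 + 9.5646/(1+0.108)^2 + 11.4967/(1+0.108)^3 + 13.8190/(1+0.108)^4 + 16.6104/(1+0.108)^5 + 290.1285/(1+0.108)^5 = 216.2767

$216.28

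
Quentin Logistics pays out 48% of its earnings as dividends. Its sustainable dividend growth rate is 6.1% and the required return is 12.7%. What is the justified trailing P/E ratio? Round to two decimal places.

Justified trailing P/E = b(1+g)/(r−g) = 0.48×(1+0.061)/(0.127−0.061) = 7.7164

7.72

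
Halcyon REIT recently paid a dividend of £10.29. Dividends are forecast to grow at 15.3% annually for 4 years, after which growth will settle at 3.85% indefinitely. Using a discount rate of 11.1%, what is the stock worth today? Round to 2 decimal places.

Two-stage DDM. Project D₁…D_4 at 0.153, terminal growth 0.0385, discount at r = 0.111.
D_1 = 11.8644
D_2 = 13.6796
D_3 = 15.7726
D_4 = 18.1858
Terminal value at t=4: TV = D_5/(r−g) = 18.8860/(0.111−0.0385) = 260.4960
P₀ = 11.8644/(1+0.111)^1 + 13.6796/(1+0.111)^2 + 15.7726/(1+0.111)^3 + 18.1858/(1+0.111)^4 + 260.4960/(1+0.111)^4 = 216.1797

£216.18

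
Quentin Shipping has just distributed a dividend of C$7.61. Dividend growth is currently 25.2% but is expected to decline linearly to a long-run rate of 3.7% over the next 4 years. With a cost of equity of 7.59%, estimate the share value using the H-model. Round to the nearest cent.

H-model: P₀ = D₀[(1+g_L) + H(g_S−g_L)]/(r−g_L), with H = 4/2 = 2.
P₀ = 7.61 × [(1+0.037) + 2×(0.252−0.037)] / (0.0759−0.037)
   = 7.61 × 1.4670 / 0.0389 = 286.9889

C$286.99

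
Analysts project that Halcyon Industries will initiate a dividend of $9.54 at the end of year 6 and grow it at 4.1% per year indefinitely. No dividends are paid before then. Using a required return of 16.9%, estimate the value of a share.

Deferred-dividend DDM. At t=5 the remaining stream is a growing perpetuity with first payment D_6 = 9.54.
V_5 = D_6/(r−g) = 9.54/(0.169−0.041) = 74.5312
P₀ = V_5/(1+r)^5 = 74.5312/(1+0.169)^5 = 34.1402

$34.14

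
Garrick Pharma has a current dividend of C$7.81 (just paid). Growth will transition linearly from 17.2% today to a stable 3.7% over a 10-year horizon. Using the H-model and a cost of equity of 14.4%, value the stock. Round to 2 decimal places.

H-model: P₀ = D₀[(1+g_L) + H(g_S−g_L)]/(r−g_L), with H = 10/2 = 5.
P₀ = 7.81 × [(1+0.037) + 5×(0.172−0.037)] / (0.144−0.037)
   = 7.81 × 1.7120 / 0.107 = 124.9600

C$124.96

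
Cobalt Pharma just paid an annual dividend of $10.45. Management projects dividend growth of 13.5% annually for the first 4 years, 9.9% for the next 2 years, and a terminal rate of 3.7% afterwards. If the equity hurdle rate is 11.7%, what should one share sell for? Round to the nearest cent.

Three-stage DDM. Project D₁…D_6; terminal Gordon value at t=6 with g = 0.037; discount at r = 0.117.
D_1 = 11.8607
D_2 = 13.4620
D_3 = 15.2793
D_4 = 17.3420
D_5 = 19.0589
D_6 = 20.9457
TV_6 = 21.7207/(0.117−0.037) = 271.5088
P₀ = Σ Dₜ/(1+r)ᵗ + TV_6/(1+r)^6 = 205.0421

$205.04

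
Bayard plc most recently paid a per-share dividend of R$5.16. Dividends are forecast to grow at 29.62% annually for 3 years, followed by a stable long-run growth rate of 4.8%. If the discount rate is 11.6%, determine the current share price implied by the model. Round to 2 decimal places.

R$145.64

Two-stage DDM. Project D₁…D_3 at 0.2962, terminal growth 0.048, discount at r = 0.116.
D_1 = 6.6884
D_2 = 8.6695
D_3 = 11.2374
Terminal value at t=3: TV = D_4/(r−g) = 11.7768/(0.116−0.048) = 173.1881
P₀ = 6.6884/(1+0.116)^1 + 8.6695/(1+0.116)^2 + 11.2374/(1+0.116)^3 + 173.1881/(1+0.116)^3 = 145.6411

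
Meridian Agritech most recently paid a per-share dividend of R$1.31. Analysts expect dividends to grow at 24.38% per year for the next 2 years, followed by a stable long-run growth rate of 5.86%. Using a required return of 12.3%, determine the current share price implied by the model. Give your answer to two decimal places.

Two-stage DDM. Project D₁…D_2 at 0.2438, terminal growth 0.0586, discount at r = 0.123.
D_1 = 1.6294
D_2 = 2.0266
Terminal value at t=2: TV = D_3/(r−g) = 2.1454/(0.123−0.0586) = 33.3134
P₀ = 1.6294/(1+0.123)^1 + 2.0266/(1+0.123)^2 + 33.3134/(1+0.123)^2 = 29.4734

R$29.47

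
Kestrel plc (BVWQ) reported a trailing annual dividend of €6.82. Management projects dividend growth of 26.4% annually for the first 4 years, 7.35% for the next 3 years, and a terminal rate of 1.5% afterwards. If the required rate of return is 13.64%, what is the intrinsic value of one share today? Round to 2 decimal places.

Three-stage DDM. Project D₁…D_7; terminal Gordon value at t=7 with g = 0.015; discount at r = 0.1364.
D_1 = 8.6205
D_2 = 10.8963
D_3 = 13.7729
D_4 = 17.4090
D_5 = 18.6885
D_6 = 20.0621
D_7 = 21.5367
TV_7 = 21.8597/(0.1364−0.015) = 180.0637
P₀ = Σ Dₜ/(1+r)ᵗ + TV_7/(1+r)^7 = 137.3938

€137.39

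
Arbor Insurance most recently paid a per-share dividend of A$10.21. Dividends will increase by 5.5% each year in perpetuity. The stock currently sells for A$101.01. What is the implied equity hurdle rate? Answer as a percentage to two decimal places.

Rearranging the constant-growth DDM: r = D₁/P₀ + g.
D₁ = 10.21 × (1 + 0.055) = 10.7715.
r = 10.7715 / 101.01 + 0.055 = 0.10664 + 0.055 = 0.16164

16.16%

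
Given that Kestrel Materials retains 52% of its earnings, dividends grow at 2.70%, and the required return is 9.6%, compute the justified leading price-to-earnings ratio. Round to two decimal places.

Payout ratio b = 1 − 0.52 = 0.48.
Justified leading P/E = b/(r−g) = 0.48/(0.096−0.027) = 6.9565

6.96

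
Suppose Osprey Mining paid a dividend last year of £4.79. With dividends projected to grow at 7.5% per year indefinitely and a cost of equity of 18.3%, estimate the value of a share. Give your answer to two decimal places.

£47.68

Gordon growth model: P₀ = D₁/(r − g). D₁ = 4.79 × (1 + 0.075) = 5.1492.
P₀ = 5.1492 / (0.183 − 0.075) = 5.1492 / 0.108 = 47.6782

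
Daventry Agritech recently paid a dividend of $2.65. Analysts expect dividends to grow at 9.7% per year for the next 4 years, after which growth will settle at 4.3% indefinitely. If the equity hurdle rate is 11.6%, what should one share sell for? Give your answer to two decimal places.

$45.51

Two-stage DDM. Project D₁…D_4 at 0.097, terminal growth 0.043, discount at r = 0.116.
D_1 = 2.9070
D_2 = 3.1890
D_3 = 3.4984
D_4 = 3.8377
Terminal value at t=4: TV = D_5/(r−g) = 4.0027/(0.116−0.043) = 54.8320
P₀ = 2.9070/(1+0.116)^1 + 3.1890/(1+0.116)^2 + 3.4984/(1+0.116)^3 + 3.8377/(1+0.116)^4 + 54.8320/(1+0.116)^4 = 45.5054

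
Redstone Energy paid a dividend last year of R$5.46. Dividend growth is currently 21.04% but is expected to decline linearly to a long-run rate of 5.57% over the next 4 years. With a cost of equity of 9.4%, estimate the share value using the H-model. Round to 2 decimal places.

R$194.61

H-model: P₀ = D₀[(1+g_L) + H(g_S−g_L)]/(r−g_L), with H = 4/2 = 2.
P₀ = 5.46 × [(1+0.0557) + 2×(0.2104−0.0557)] / (0.094−0.0557)
   = 5.46 × 1.3651 / 0.0383 = 194.6069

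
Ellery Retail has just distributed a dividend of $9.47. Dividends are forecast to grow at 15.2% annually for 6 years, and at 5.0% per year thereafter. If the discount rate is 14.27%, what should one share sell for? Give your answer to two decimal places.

$171.07

Two-stage DDM. Project D₁…D_6 at 0.152, terminal growth 0.05, discount at r = 0.1427.
D_1 = 10.9094
D_2 = 12.5677
D_3 = 14.4780
D_4 = 16.6786
D_5 = 19.2138
D_6 = 22.1343
Terminal value at t=6: TV = D_7/(r−g) = 23.2410/(0.1427−0.05) = 250.7116
P₀ = 10.9094/(1+0.1427)^1 + 12.5677/(1+0.1427)^2 + 14.4780/(1+0.1427)^3 + 16.6786/(1+0.1427)^4 + 19.2138/(1+0.1427)^5 + 22.1343/(1+0.1427)^6 + 250.7116/(1+0.1427)^6 = 171.0717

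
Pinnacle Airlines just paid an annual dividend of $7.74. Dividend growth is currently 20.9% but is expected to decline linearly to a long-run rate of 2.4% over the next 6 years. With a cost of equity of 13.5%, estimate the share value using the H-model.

H-model: P₀ = D₀[(1+g_L) + H(g_S−g_L)]/(r−g_L), with H = 6/2 = 3.
P₀ = 7.74 × [(1+0.024) + 3×(0.209−0.024)] / (0.135−0.024)
   = 7.74 × 1.5790 / 0.111 = 110.1032

$110.10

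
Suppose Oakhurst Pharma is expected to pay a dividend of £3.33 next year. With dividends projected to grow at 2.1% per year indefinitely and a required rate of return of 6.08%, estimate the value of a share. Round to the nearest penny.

£83.67

Gordon growth model: P₀ = D₁/(r − g), with D₁ = 3.33 given directly.
P₀ = 3.3300 / (0.0608 − 0.021) = 3.3300 / 0.0398 = 83.6683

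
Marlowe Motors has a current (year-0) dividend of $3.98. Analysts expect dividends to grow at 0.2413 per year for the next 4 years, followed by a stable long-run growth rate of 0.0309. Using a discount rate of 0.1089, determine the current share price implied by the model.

Two-stage DDM. Project D₁…D_4 at 0.2413, terminal growth 0.0309, discount at r = 0.1089.
D_1 = 4.9404
D_2 = 6.1325
D_3 = 7.6123
D_4 = 9.4491
Terminal value at t=4: TV = D_5/(r−g) = 9.7411/(0.1089−0.0309) = 124.8855
P₀ = 4.9404/(1+0.1089)^1 + 6.1325/(1+0.1089)^2 + 7.6123/(1+0.1089)^3 + 9.4491/(1+0.1089)^4 + 124.8855/(1+0.1089)^4 = 103.8669

$103.87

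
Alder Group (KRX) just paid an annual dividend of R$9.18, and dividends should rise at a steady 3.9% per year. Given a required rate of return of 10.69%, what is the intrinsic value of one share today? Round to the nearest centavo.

R$140.47

Gordon growth model: P₀ = D₁/(r − g). D₁ = 9.18 × (1 + 0.039) = 9.5380.
P₀ = 9.5380 / (0.1069 − 0.039) = 9.5380 / 0.0679 = 140.4716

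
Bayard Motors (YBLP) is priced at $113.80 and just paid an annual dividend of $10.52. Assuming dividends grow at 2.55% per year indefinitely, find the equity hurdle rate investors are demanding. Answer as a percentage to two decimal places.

Rearranging the constant-growth DDM: r = D₁/P₀ + g.
D₁ = 10.52 × (1 + 0.0255) = 10.7883.
r = 10.7883 / 113.80 + 0.0255 = 0.09480 + 0.0255 = 0.12030

12.03%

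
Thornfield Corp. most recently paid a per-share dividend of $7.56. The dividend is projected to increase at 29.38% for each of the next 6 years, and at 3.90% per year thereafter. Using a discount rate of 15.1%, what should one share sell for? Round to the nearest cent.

$211.15

Two-stage DDM. Project D₁…D_6 at 0.2938, terminal growth 0.039, discount at r = 0.151.
D_1 = 9.7811
D_2 = 12.6548
D_3 = 16.3728
D_4 = 21.1831
D_5 = 27.4067
D_6 = 35.4589
Terminal value at t=6: TV = D_7/(r−g) = 36.8417/(0.151−0.039) = 328.9442
P₀ = 9.7811/(1+0.151)^1 + 12.6548/(1+0.151)^2 + 16.3728/(1+0.151)^3 + 21.1831/(1+0.151)^4 + 27.4067/(1+0.151)^5 + 35.4589/(1+0.151)^6 + 328.9442/(1+0.151)^6 = 211.1460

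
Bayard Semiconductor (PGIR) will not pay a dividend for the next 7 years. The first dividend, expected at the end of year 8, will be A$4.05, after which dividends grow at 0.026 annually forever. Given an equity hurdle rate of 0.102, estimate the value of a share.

A$27.00

Deferred-dividend DDM. At t=7 the remaining stream is a growing perpetuity with first payment D_8 = 4.05.
V_7 = D_8/(r−g) = 4.05/(0.102−0.026) = 53.2895
P₀ = V_7/(1+r)^7 = 53.2895/(1+0.102)^7 = 27.0004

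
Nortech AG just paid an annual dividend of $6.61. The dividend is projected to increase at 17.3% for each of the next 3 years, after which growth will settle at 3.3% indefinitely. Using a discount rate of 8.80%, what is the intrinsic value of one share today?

$178.67

Two-stage DDM. Project D₁…D_3 at 0.173, terminal growth 0.033, discount at r = 0.088.
D_1 = 7.7535
D_2 = 9.0949
D_3 = 10.6683
Terminal value at t=3: TV = D_4/(r−g) = 11.0204/(0.088−0.033) = 200.3702
P₀ = 7.7535/(1+0.088)^1 + 9.0949/(1+0.088)^2 + 10.6683/(1+0.088)^3 + 200.3702/(1+0.088)^3 = 178.6703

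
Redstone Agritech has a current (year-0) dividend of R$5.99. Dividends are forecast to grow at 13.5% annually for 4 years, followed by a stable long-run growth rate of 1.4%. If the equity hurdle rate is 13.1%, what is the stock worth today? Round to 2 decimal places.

Two-stage DDM. Project D₁…D_4 at 0.135, terminal growth 0.014, discount at r = 0.131.
D_1 = 6.7987
D_2 = 7.7165
D_3 = 8.7582
D_4 = 9.9405
Terminal value at t=4: TV = D_5/(r−g) = 10.0797/(0.131−0.014) = 86.1514
P₀ = 6.7987/(1+0.131)^1 + 7.7165/(1+0.131)^2 + 8.7582/(1+0.131)^3 + 9.9405/(1+0.131)^4 + 86.1514/(1+0.131)^4 = 76.8242

R$76.82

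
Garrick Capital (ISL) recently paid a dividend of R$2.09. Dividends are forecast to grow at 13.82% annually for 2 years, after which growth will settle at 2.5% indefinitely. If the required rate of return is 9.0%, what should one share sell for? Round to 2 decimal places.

R$40.40

Two-stage DDM. Project D₁…D_2 at 0.1382, terminal growth 0.025, discount at r = 0.09.
D_1 = 2.3788
D_2 = 2.7076
Terminal value at t=2: TV = D_3/(r−g) = 2.7753/(0.09−0.025) = 42.6967
P₀ = 2.3788/(1+0.09)^1 + 2.7076/(1+0.09)^2 + 42.6967/(1+0.09)^2 = 40.3983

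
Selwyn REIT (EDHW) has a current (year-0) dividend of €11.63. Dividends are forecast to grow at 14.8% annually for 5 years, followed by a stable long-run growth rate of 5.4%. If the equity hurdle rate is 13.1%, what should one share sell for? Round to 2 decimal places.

Two-stage DDM. Project D₁…D_5 at 0.148, terminal growth 0.054, discount at r = 0.131.
D_1 = 13.3512
D_2 = 15.3272
D_3 = 17.5957
D_4 = 20.1998
D_5 = 23.1894
Terminal value at t=5: TV = D_6/(r−g) = 24.4416/(0.131−0.054) = 317.4235
P₀ = 13.3512/(1+0.131)^1 + 15.3272/(1+0.131)^2 + 17.5957/(1+0.131)^3 + 20.1998/(1+0.131)^4 + 23.1894/(1+0.131)^5 + 317.4235/(1+0.131)^5 = 232.3497

€232.35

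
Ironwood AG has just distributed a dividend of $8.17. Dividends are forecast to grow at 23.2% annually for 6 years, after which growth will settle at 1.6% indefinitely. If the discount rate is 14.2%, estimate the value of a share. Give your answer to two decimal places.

Two-stage DDM. Project D₁…D_6 at 0.232, terminal growth 0.016, discount at r = 0.142.
D_1 = 10.0654
D_2 = 12.4006
D_3 = 15.2776
D_4 = 18.8220
D_5 = 23.1887
D_6 = 28.5684
Terminal value at t=6: TV = D_7/(r−g) = 29.0255/(0.142−0.016) = 230.3613
P₀ = 10.0654/(1+0.142)^1 + 12.4006/(1+0.142)^2 + 15.2776/(1+0.142)^3 + 18.8220/(1+0.142)^4 + 23.1887/(1+0.142)^5 + 28.5684/(1+0.142)^6 + 230.3613/(1+0.142)^6 = 168.3156

$168.32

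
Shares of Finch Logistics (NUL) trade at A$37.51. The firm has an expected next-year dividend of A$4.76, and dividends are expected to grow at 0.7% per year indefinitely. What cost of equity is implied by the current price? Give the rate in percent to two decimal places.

13.39%

Rearranging the constant-growth DDM: r = D₁/P₀ + g.
r = 4.7600 / 37.51 + 0.007 = 0.12690 + 0.007 = 0.13390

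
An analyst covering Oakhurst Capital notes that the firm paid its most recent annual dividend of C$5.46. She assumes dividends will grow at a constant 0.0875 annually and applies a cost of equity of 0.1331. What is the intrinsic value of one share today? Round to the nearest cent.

C$130.21

Gordon growth model: P₀ = D₁/(r − g). D₁ = 5.46 × (1 + 0.0875) = 5.9377.
P₀ = 5.9377 / (0.1331 − 0.0875) = 5.9377 / 0.0456 = 130.2138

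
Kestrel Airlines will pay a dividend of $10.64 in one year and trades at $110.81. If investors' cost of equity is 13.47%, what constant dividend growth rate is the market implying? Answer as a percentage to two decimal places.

From P₀ = D₁/(r − g), the implied growth is g = r − D₁/P₀.
g = 0.1347 − 10.64/110.81 = 0.1347 − 0.09602 = 0.03868

3.87%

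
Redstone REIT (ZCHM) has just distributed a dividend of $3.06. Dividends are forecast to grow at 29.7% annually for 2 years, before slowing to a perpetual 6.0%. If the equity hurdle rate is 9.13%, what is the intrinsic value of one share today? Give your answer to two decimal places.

$154.34

Two-stage DDM. Project D₁…D_2 at 0.297, terminal growth 0.06, discount at r = 0.0913.
D_1 = 3.9688
D_2 = 5.1476
Terminal value at t=2: TV = D_3/(r−g) = 5.4564/(0.0913−0.06) = 174.3263
P₀ = 3.9688/(1+0.0913)^1 + 5.1476/(1+0.0913)^2 + 174.3263/(1+0.0913)^2 = 154.3367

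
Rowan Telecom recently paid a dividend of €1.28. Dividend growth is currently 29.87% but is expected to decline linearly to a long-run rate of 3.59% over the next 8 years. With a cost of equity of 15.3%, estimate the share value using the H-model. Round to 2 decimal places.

€22.81

H-model: P₀ = D₀[(1+g_L) + H(g_S−g_L)]/(r−g_L), with H = 8/2 = 4.
P₀ = 1.28 × [(1+0.0359) + 4×(0.2987−0.0359)] / (0.153−0.0359)
   = 1.28 × 2.0871 / 0.1171 = 22.8137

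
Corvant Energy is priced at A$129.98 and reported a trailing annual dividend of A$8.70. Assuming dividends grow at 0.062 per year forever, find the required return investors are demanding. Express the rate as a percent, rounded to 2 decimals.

Rearranging the constant-growth DDM: r = D₁/P₀ + g.
D₁ = 8.70 × (1 + 0.062) = 9.2394.
r = 9.2394 / 129.98 + 0.062 = 0.07108 + 0.062 = 0.13308

13.31%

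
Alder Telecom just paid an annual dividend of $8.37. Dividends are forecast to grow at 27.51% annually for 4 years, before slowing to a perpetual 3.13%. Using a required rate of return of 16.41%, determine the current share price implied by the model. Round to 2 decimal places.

Two-stage DDM. Project D₁…D_4 at 0.2751, terminal growth 0.0313, discount at r = 0.1641.
D_1 = 10.6726
D_2 = 13.6086
D_3 = 17.3523
D_4 = 22.1260
Terminal value at t=4: TV = D_5/(r−g) = 22.8185/(0.1641−0.0313) = 171.8262
P₀ = 10.6726/(1+0.1641)^1 + 13.6086/(1+0.1641)^2 + 17.3523/(1+0.1641)^3 + 22.1260/(1+0.1641)^4 + 171.8262/(1+0.1641)^4 = 135.8272

$135.83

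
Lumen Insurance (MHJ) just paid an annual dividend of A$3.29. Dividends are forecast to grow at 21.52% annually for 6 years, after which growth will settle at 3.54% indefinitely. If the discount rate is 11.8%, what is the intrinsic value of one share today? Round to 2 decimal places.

A$94.70

Two-stage DDM. Project D₁…D_6 at 0.2152, terminal growth 0.0354, discount at r = 0.118.
D_1 = 3.9980
D_2 = 4.8584
D_3 = 5.9039
D_4 = 7.1744
D_5 = 8.7184
D_6 = 10.5945
Terminal value at t=6: TV = D_7/(r−g) = 10.9696/(0.118−0.0354) = 132.8038
P₀ = 3.9980/(1+0.118)^1 + 4.8584/(1+0.118)^2 + 5.9039/(1+0.118)^3 + 7.1744/(1+0.118)^4 + 8.7184/(1+0.118)^5 + 10.5945/(1+0.118)^6 + 132.8038/(1+0.118)^6 = 94.7048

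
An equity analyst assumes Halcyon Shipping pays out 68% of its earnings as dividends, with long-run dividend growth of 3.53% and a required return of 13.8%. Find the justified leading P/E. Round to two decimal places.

6.62

Justified leading P/E = b/(r−g) = 0.68/(0.138−0.0353) = 6.6212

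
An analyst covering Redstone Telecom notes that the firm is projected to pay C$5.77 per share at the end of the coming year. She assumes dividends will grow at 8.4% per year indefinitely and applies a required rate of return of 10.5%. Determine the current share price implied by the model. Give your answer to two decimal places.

Gordon growth model: P₀ = D₁/(r − g), with D₁ = 5.77 given directly.
P₀ = 5.7700 / (0.105 − 0.084) = 5.7700 / 0.021 = 274.7619

C$274.76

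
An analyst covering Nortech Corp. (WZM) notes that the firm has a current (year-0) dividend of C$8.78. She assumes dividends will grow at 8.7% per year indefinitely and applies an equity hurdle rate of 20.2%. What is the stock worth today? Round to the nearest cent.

C$82.99

Gordon growth model: P₀ = D₁/(r − g). D₁ = 8.78 × (1 + 0.087) = 9.5439.
P₀ = 9.5439 / (0.202 − 0.087) = 9.5439 / 0.115 = 82.9901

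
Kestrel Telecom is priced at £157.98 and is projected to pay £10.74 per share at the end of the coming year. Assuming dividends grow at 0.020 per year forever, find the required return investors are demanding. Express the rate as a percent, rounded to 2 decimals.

8.80%

Rearranging the constant-growth DDM: r = D₁/P₀ + g.
r = 10.7400 / 157.98 + 0.02 = 0.06798 + 0.02 = 0.08798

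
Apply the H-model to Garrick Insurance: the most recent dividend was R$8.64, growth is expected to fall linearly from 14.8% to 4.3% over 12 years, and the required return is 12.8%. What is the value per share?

H-model: P₀ = D₀[(1+g_L) + H(g_S−g_L)]/(r−g_L), with H = 12/2 = 6.
P₀ = 8.64 × [(1+0.043) + 6×(0.148−0.043)] / (0.128−0.043)
   = 8.64 × 1.6730 / 0.085 = 170.0555

R$170.06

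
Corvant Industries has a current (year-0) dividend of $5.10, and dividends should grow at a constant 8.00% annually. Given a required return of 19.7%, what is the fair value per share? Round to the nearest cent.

$47.08

Gordon growth model: P₀ = D₁/(r − g). D₁ = 5.10 × (1 + 0.08) = 5.5080.
P₀ = 5.5080 / (0.197 − 0.08) = 5.5080 / 0.117 = 47.0769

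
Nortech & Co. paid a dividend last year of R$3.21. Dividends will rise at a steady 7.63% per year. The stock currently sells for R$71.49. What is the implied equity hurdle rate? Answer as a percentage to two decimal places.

12.46%

Rearranging the constant-growth DDM: r = D₁/P₀ + g.
D₁ = 3.21 × (1 + 0.0763) = 3.4549.
r = 3.4549 / 71.49 + 0.0763 = 0.04833 + 0.0763 = 0.12463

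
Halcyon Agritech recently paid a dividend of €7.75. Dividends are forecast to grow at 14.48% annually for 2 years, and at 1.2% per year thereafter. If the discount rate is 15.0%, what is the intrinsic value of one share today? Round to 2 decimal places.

€71.72

Two-stage DDM. Project D₁…D_2 at 0.1448, terminal growth 0.012, discount at r = 0.15.
D_1 = 8.8722
D_2 = 10.1569
Terminal value at t=2: TV = D_3/(r−g) = 10.2788/(0.15−0.012) = 74.4839
P₀ = 8.8722/(1+0.15)^1 + 10.1569/(1+0.15)^2 + 74.4839/(1+0.15)^2 = 71.7156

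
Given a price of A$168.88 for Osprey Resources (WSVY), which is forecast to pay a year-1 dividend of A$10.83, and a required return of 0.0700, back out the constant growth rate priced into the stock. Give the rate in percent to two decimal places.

0.59%

From P₀ = D₁/(r − g), the implied growth is g = r − D₁/P₀.
g = 0.07 − 10.83/168.88 = 0.07 − 0.06413 = 0.00587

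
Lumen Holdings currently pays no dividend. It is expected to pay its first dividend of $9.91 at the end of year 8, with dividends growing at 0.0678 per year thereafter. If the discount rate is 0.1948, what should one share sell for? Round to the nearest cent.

Deferred-dividend DDM. At t=7 the remaining stream is a growing perpetuity with first payment D_8 = 9.91.
V_7 = D_8/(r−g) = 9.91/(0.1948−0.0678) = 78.0315
P₀ = V_7/(1+r)^7 = 78.0315/(1+0.1948)^7 = 22.4493

$22.45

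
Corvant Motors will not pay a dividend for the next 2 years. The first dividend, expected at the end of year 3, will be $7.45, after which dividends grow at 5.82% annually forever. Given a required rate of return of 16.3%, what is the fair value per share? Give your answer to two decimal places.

Deferred-dividend DDM. At t=2 the remaining stream is a growing perpetuity with first payment D_3 = 7.45.
V_2 = D_3/(r−g) = 7.45/(0.163−0.0582) = 71.0878
P₀ = V_2/(1+r)^2 = 71.0878/(1+0.163)^2 = 52.5576

$52.56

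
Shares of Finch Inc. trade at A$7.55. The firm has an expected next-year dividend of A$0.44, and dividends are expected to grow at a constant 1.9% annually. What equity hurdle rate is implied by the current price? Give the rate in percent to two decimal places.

7.73%

Rearranging the constant-growth DDM: r = D₁/P₀ + g.
r = 0.4400 / 7.55 + 0.019 = 0.05828 + 0.019 = 0.07728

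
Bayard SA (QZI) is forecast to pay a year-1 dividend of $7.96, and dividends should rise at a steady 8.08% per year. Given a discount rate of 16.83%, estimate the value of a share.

$90.97

Gordon growth model: P₀ = D₁/(r − g), with D₁ = 7.96 given directly.
P₀ = 7.9600 / (0.1683 − 0.0808) = 7.9600 / 0.0875 = 90.9714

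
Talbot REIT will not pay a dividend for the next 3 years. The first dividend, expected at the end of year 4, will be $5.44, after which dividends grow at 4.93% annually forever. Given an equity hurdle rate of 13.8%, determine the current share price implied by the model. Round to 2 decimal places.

$41.61

Deferred-dividend DDM. At t=3 the remaining stream is a growing perpetuity with first payment D_4 = 5.44.
V_3 = D_4/(r−g) = 5.44/(0.138−0.0493) = 61.3303
P₀ = V_3/(1+r)^3 = 61.3303/(1+0.138)^3 = 41.6149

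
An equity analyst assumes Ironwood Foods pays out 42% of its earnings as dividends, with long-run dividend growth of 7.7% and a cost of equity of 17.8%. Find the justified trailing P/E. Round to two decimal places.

Justified trailing P/E = b(1+g)/(r−g) = 0.42×(1+0.077)/(0.178−0.077) = 4.4786

4.48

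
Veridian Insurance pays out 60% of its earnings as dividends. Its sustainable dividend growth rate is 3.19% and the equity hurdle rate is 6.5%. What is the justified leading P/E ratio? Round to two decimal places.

18.13

Justified leading P/E = b/(r−g) = 0.60/(0.065−0.0319) = 18.1269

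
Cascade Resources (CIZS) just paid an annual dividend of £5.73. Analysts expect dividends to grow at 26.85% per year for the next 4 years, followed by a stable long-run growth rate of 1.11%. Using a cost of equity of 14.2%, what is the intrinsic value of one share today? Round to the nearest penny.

£97.39

Two-stage DDM. Project D₁…D_4 at 0.2685, terminal growth 0.0111, discount at r = 0.142.
D_1 = 7.2685
D_2 = 9.2201
D_3 = 11.6957
D_4 = 14.8360
Terminal value at t=4: TV = D_5/(r−g) = 15.0007/(0.142−0.0111) = 114.5964
P₀ = 7.2685/(1+0.142)^1 + 9.2201/(1+0.142)^2 + 11.6957/(1+0.142)^3 + 14.8360/(1+0.142)^4 + 114.5964/(1+0.142)^4 = 97.3862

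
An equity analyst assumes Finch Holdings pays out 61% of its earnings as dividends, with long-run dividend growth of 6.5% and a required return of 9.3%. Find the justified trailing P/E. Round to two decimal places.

23.20

Justified trailing P/E = b(1+g)/(r−g) = 0.61×(1+0.065)/(0.093−0.065) = 23.2018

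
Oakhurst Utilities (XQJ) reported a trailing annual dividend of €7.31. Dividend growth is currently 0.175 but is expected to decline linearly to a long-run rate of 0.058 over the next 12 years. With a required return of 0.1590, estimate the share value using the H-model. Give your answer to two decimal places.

H-model: P₀ = D₀[(1+g_L) + H(g_S−g_L)]/(r−g_L), with H = 12/2 = 6.
P₀ = 7.31 × [(1+0.058) + 6×(0.175−0.058)] / (0.159−0.058)
   = 7.31 × 1.7600 / 0.101 = 127.3822

€127.38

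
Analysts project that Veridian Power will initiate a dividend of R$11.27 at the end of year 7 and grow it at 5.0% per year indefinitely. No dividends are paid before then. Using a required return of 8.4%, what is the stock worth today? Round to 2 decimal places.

R$204.30

Deferred-dividend DDM. At t=6 the remaining stream is a growing perpetuity with first payment D_7 = 11.27.
V_6 = D_7/(r−g) = 11.27/(0.084−0.05) = 331.4706
P₀ = V_6/(1+r)^6 = 331.4706/(1+0.084)^6 = 204.3004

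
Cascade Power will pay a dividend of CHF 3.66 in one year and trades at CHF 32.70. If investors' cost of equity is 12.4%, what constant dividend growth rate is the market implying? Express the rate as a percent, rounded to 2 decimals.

1.21%

From P₀ = D₁/(r − g), the implied growth is g = r − D₁/P₀.
g = 0.124 − 3.66/32.70 = 0.124 − 0.11193 = 0.01207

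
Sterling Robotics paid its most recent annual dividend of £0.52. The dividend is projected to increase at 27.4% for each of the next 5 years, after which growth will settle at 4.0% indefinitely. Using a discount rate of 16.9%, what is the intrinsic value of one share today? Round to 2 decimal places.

Two-stage DDM. Project D₁…D_5 at 0.274, terminal growth 0.04, discount at r = 0.169.
D_1 = 0.6625
D_2 = 0.8440
D_3 = 1.0753
D_4 = 1.3699
D_5 = 1.7452
Terminal value at t=5: TV = D_6/(r−g) = 1.8150/(0.169−0.04) = 14.0700
P₀ = 0.6625/(1+0.169)^1 + 0.8440/(1+0.169)^2 + 1.0753/(1+0.169)^3 + 1.3699/(1+0.169)^4 + 1.7452/(1+0.169)^5 + 14.0700/(1+0.169)^5 = 9.8353

£9.84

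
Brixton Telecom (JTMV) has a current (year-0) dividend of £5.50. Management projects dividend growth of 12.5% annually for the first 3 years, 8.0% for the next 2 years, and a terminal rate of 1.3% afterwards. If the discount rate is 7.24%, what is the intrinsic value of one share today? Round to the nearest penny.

Three-stage DDM. Project D₁…D_5; terminal Gordon value at t=5 with g = 0.013; discount at r = 0.0724.
D_1 = 6.1875
D_2 = 6.9609
D_3 = 7.8311
D_4 = 8.4575
D_5 = 9.1341
TV_5 = 9.2529/(0.0724−0.013) = 155.7725
P₀ = Σ Dₜ/(1+r)ᵗ + TV_5/(1+r)^5 = 140.8332

£140.83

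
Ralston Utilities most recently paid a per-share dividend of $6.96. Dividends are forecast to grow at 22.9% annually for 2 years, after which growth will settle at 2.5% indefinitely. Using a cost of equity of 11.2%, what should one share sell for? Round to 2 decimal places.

$116.36

Two-stage DDM. Project D₁…D_2 at 0.229, terminal growth 0.025, discount at r = 0.112.
D_1 = 8.5538
D_2 = 10.5127
Terminal value at t=2: TV = D_3/(r−g) = 10.7755/(0.112−0.025) = 123.8562
P₀ = 8.5538/(1+0.112)^1 + 10.5127/(1+0.112)^2 + 123.8562/(1+0.112)^2 = 116.3571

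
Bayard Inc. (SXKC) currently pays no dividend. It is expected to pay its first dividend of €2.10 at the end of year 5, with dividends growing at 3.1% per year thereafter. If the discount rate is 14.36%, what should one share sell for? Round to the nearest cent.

Deferred-dividend DDM. At t=4 the remaining stream is a growing perpetuity with first payment D_5 = 2.10.
V_4 = D_5/(r−g) = 2.10/(0.1436−0.031) = 18.6501
P₀ = V_4/(1+r)^4 = 18.6501/(1+0.1436)^4 = 10.9040

€10.90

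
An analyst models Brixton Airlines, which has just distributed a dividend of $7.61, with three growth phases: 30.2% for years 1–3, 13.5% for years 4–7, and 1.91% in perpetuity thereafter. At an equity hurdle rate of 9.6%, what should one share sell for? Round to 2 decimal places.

$282.73

Three-stage DDM. Project D₁…D_7; terminal Gordon value at t=7 with g = 0.0191; discount at r = 0.096.
D_1 = 9.9082
D_2 = 12.9005
D_3 = 16.7965
D_4 = 19.0640
D_5 = 21.6376
D_6 = 24.5587
D_7 = 27.8741
TV_7 = 28.4065/(0.096−0.0191) = 369.3954
P₀ = Σ Dₜ/(1+r)ᵗ + TV_7/(1+r)^7 = 282.7290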